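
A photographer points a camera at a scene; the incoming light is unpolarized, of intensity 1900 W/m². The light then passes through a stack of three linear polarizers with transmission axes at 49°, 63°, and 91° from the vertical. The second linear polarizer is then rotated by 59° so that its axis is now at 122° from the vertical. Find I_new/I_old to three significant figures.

I_new/I_old ≈ 0.0856

Before rotation:
Unpolarized light through the first polarizer → I₁ = ½ I₀, now polarized at 49°.
I₂ = I₁ cos²(63° − 49°) = 0.5 I₀ · cos²(14°) = 0.4707 I₀.
I₃ = I₂ cos²(91° − 63°) = 0.4707 I₀ · cos²(28°) = 0.367 I₀.
After rotation:
Unpolarized light through the first polarizer → I₁ = ½ I₀, now polarized at 49°.
I₂ = I₁ cos²(122° − 49°) = 0.5 I₀ · cos²(73°) = 0.04274 I₀.
I₃ = I₂ cos²(91° − 122°) = 0.04274 I₀ · cos²(31°) = 0.0314 I₀.
Ratio = 0.0314 / 0.367 = 0.08557.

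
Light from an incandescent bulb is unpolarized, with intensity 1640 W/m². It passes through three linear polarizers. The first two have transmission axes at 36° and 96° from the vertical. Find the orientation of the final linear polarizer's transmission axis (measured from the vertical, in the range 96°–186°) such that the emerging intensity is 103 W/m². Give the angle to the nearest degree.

Unpolarized light through the first polarizer → I₁ = ½ I₀, now polarized at 36°.
I₂ = I₁ cos²(96° − 36°) = 0.5 I₀ · cos²(60°) = 0.125 I₀.
Target fraction: 103 / 1640 W/m² = 0.0628 of I₀.
Need I₃/I₀ = 0.0628, so cos²(θ − 96°) = 0.0628 / 0.125 = 0.5024.
θ − 96° = arccos(√0.5024) = 44.9°, giving θ ≈ 96 + 44.9 = 140.9°.

θ ≈ 141°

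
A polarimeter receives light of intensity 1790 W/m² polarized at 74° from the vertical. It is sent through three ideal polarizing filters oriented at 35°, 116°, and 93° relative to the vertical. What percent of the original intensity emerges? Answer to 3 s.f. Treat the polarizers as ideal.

By Malus's law, I₁ = 1790 W/m² · cos²(39°) = 1081 W/m².
I₂ = I₁ · cos²(81°) = 1081 · 0.02447 = 26.46 W/m².
I₃ = I₂ · cos²(23°) = 26.46 · 0.8473 = 22.42 W/m².
That is 1.252% of the incident intensity.

≈ 1.25%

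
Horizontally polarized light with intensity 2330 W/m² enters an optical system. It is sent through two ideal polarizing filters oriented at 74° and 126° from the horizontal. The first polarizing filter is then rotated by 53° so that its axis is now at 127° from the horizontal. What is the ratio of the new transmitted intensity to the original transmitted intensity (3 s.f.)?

I_new/I_old ≈ 12.6

Before rotation:
By Malus's law, I₁ = I₀ cos²(74° − 0°) = I₀ cos²(74°) = 0.07598 I₀.
I₂ = I₁ cos²(126° − 74°) = 0.07598 I₀ · cos²(52°) = 0.0288 I₀.
After rotation:
I₁ = I₀ cos²(127° − 0°) = I₀ cos²(53°) = 0.3622 I₀.
I₂ = I₁ cos²(126° − 127°) = 0.3622 I₀ · cos²(1°) = 0.3621 I₀.
Ratio = 0.3621 / 0.0288 = 12.57.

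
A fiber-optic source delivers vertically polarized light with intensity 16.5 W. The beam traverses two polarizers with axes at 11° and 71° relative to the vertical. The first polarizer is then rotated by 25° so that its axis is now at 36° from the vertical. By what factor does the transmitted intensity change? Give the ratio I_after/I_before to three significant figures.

Before rotation:
By Malus's law, I₁ = I₀ cos²(11° − 0°) = I₀ cos²(11°) = 0.9636 I₀.
I₂ = I₁ cos²(71° − 11°) = 0.9636 I₀ · cos²(60°) = 0.2409 I₀.
After rotation:
I₁ = I₀ cos²(36° − 0°) = I₀ cos²(36°) = 0.6545 I₀.
I₂ = I₁ cos²(71° − 36°) = 0.6545 I₀ · cos²(35°) = 0.4392 I₀.
Ratio = 0.4392 / 0.2409 = 1.823.

I_new/I_old ≈ 1.82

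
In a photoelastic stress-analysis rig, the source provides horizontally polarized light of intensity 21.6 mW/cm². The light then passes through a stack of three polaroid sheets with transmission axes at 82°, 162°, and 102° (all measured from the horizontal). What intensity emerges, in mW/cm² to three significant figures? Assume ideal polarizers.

By Malus's law, I₁ = 21.6 mW/cm² · cos²(82°) = 0.4184 mW/cm².
I₂ = I₁ · cos²(80°) = 0.4184 · 0.03015 = 0.01262 mW/cm².
I₃ = I₂ · cos²(60°) = 0.01262 · 0.25 = 0.003154 mW/cm².

I ≈ 0.00315 mW/cm²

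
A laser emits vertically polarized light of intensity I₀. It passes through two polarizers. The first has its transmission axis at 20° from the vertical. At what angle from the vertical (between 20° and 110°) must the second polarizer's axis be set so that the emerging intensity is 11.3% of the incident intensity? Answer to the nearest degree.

θ ≈ 89°

I₁ = I₀ cos²(20° − 0°) = I₀ cos²(20°) = 0.883 I₀.
Need I₂/I₀ = 0.113, so cos²(θ − 20°) = 0.113 / 0.883 = 0.128.
θ − 20° = arccos(√0.128) = 69.0°, giving θ ≈ 20 + 69.0 = 89.0°.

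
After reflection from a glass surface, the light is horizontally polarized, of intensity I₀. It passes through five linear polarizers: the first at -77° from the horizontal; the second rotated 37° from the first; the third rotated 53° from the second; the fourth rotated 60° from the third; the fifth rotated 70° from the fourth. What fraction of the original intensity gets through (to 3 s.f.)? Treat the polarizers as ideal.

≈ 0.000342 I₀

I₁ = I₀ cos²(-77° − 0°) = I₀ cos²(77°) = 0.0506 I₀.
I₂ = I₁ cos²(37°) = 0.0506 · 0.6378 I₀ = 0.03228 I₀.
I₃ = I₂ cos²(53°) = 0.03228 · 0.3622 I₀ = 0.01169 I₀.
I₄ = I₃ cos²(60°) = 0.01169 · 0.25 I₀ = 0.002922 I₀.
I₅ = I₄ cos²(70°) = 0.002922 · 0.117 I₀ = 0.0003419 I₀.
Transmitted fraction = 0.0003419.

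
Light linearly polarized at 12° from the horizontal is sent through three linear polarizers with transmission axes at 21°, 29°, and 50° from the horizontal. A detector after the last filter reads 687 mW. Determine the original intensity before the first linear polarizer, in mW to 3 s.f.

I₁ = I₀ cos²(21° − 12°) = I₀ cos²(9°) = 0.9755 I₀.
I₂ = I₁ cos²(29° − 21°) = 0.9755 I₀ · cos²(8°) = 0.9566 I₀.
I₃ = I₂ cos²(50° − 29°) = 0.9566 I₀ · cos²(21°) = 0.8338 I₀.
So 687 mW = 0.8338 I₀, giving I₀ = 687/0.8338 = 824 mW.

I₀ ≈ 824 mW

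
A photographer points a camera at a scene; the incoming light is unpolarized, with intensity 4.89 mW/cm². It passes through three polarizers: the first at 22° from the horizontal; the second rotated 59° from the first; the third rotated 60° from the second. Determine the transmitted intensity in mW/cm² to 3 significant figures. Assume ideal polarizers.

I ≈ 0.162 mW/cm²

Unpolarized light through the first polarizer → I₁ = 4.89 mW/cm²/2 = 2.445 mW/cm², polarized at 22°.
I₂ = I₁ · cos²(59°) = 2.445 · 0.2653 = 0.6486 mW/cm².
I₃ = I₂ · cos²(60°) = 0.6486 · 0.25 = 0.1621 mW/cm².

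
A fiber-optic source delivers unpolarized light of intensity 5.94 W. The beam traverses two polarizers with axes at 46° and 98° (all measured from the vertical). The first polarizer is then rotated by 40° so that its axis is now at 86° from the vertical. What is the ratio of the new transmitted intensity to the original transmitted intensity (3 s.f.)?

Before rotation:
Unpolarized light through the first polarizer → I₁ = ½ I₀, now polarized at 46°.
I₂ = I₁ cos²(98° − 46°) = 0.5 I₀ · cos²(52°) = 0.1895 I₀.
After rotation:
Unpolarized light through the first polarizer → I₁ = ½ I₀, now polarized at 86°.
I₂ = I₁ cos²(98° − 86°) = 0.5 I₀ · cos²(12°) = 0.4784 I₀.
Ratio = 0.4784 / 0.1895 = 2.524.

I_new/I_old ≈ 2.52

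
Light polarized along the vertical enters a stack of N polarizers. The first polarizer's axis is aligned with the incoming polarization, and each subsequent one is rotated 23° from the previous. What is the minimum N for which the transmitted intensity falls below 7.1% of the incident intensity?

N = 17

First polarizer is aligned with the polarization: full transmission.
Each further stage multiplies by cos²(23°) = 0.8473.
After N polarizers: T = 0.8473^(N−1). Require T < 0.071 ⇒ N−1 > ln(0.071)/ln(0.8473) = 15.97, so N−1 ≥ 16 and N = 17.
Check: N=17 gives T = 0.0706 < 0.071; N=16 gives T = 0.08333.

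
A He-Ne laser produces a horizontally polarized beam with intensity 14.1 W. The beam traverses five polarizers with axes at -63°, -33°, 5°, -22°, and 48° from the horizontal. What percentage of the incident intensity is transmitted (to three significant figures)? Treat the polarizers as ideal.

≈ 0.891%

I₁ = 14.1 W · cos²(63°) = 2.906 W.
I₂ = I₁ · cos²(30°) = 2.906 · 0.75 = 2.18 W.
I₃ = I₂ · cos²(38°) = 2.18 · 0.621 = 1.353 W.
I₄ = I₃ · cos²(27°) = 1.353 · 0.7939 = 1.074 W.
I₅ = I₄ · cos²(70°) = 1.074 · 0.117 = 0.1257 W.
That is 0.8914% of the incident intensity.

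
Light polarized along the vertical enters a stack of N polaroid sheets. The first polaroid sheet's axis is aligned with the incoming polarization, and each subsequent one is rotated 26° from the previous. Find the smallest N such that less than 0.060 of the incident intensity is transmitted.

N = 15

First polarizer is aligned with the polarization: full transmission.
Each further stage multiplies by cos²(26°) = 0.8078.
After N polarizers: T = 0.8078^(N−1). Require T < 0.060 ⇒ N−1 > ln(0.060)/ln(0.8078) = 13.18, so N−1 ≥ 14 and N = 15.
Check: N=15 gives T = 0.05041 < 0.060; N=14 gives T = 0.0624.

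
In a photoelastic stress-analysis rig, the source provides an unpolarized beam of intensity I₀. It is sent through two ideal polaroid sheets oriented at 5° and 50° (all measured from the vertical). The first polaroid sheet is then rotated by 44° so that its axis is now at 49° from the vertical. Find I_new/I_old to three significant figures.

Before rotation:
Unpolarized light through the first polarizer → I₁ = ½ I₀, now polarized at 5°.
I₂ = I₁ cos²(50° − 5°) = 0.5 I₀ · cos²(45°) = 0.25 I₀.
After rotation:
Unpolarized light through the first polarizer → I₁ = ½ I₀, now polarized at 49°.
I₂ = I₁ cos²(50° − 49°) = 0.5 I₀ · cos²(1°) = 0.4998 I₀.
Ratio = 0.4998 / 0.25 = 1.999.

I_new/I_old ≈ 2.00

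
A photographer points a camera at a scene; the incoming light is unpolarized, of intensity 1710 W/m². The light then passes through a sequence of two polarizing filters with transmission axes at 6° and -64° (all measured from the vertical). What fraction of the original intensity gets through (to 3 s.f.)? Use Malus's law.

I/I₀ ≈ 0.0585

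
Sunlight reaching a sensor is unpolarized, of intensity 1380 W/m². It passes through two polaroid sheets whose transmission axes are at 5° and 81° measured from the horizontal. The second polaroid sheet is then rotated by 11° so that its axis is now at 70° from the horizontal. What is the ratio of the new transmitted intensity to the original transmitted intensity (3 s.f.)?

Before rotation:
Unpolarized light through the first polarizer → I₁ = ½ I₀, now polarized at 5°.
I₂ = I₁ cos²(81° − 5°) = 0.5 I₀ · cos²(76°) = 0.02926 I₀.
After rotation:
Unpolarized light through the first polarizer → I₁ = ½ I₀, now polarized at 5°.
I₂ = I₁ cos²(70° − 5°) = 0.5 I₀ · cos²(65°) = 0.0893 I₀.
Ratio = 0.0893 / 0.02926 = 3.052.

I_new/I_old ≈ 3.05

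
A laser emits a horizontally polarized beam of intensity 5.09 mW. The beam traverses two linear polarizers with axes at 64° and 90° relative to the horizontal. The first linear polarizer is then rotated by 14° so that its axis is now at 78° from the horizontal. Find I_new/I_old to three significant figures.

Before rotation:
I₁ = I₀ cos²(64° − 0°) = I₀ cos²(64°) = 0.1922 I₀.
I₂ = I₁ cos²(90° − 64°) = 0.1922 I₀ · cos²(26°) = 0.1552 I₀.
After rotation:
I₁ = I₀ cos²(78° − 0°) = I₀ cos²(78°) = 0.04323 I₀.
I₂ = I₁ cos²(90° − 78°) = 0.04323 I₀ · cos²(12°) = 0.04136 I₀.
Ratio = 0.04136 / 0.1552 = 0.2664.

I_new/I_old ≈ 0.266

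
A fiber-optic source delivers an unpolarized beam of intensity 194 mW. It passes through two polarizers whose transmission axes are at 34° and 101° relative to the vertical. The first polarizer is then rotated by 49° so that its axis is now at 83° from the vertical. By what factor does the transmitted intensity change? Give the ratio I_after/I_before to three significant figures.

Before rotation:
Unpolarized light through the first polarizer → I₁ = ½ I₀, now polarized at 34°.
I₂ = I₁ cos²(101° − 34°) = 0.5 I₀ · cos²(67°) = 0.07634 I₀.
After rotation:
Unpolarized light through the first polarizer → I₁ = ½ I₀, now polarized at 83°.
I₂ = I₁ cos²(101° − 83°) = 0.5 I₀ · cos²(18°) = 0.4523 I₀.
Ratio = 0.4523 / 0.07634 = 5.925.

I_new/I_old ≈ 5.92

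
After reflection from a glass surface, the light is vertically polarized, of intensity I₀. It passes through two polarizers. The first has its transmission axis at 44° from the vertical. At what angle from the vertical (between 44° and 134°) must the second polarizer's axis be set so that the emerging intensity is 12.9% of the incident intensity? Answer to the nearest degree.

I₁ = I₀ cos²(44° − 0°) = I₀ cos²(44°) = 0.5174 I₀.
Need I₂/I₀ = 0.129, so cos²(θ − 44°) = 0.129 / 0.5174 = 0.2493.
θ − 44° = arccos(√0.2493) = 60.0°, giving θ ≈ 44 + 60.0 = 104.0°.

θ ≈ 104°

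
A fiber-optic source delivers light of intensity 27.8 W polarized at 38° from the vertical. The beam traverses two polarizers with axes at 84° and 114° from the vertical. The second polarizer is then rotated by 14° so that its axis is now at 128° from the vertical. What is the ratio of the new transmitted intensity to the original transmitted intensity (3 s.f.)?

I_new/I_old ≈ 0.690

Before rotation:
I₁ = I₀ cos²(84° − 38°) = I₀ cos²(46°) = 0.4826 I₀.
I₂ = I₁ cos²(114° − 84°) = 0.4826 I₀ · cos²(30°) = 0.3619 I₀.
After rotation:
I₁ = I₀ cos²(84° − 38°) = I₀ cos²(46°) = 0.4826 I₀.
I₂ = I₁ cos²(128° − 84°) = 0.4826 I₀ · cos²(44°) = 0.2497 I₀.
Ratio = 0.2497 / 0.3619 = 0.6899.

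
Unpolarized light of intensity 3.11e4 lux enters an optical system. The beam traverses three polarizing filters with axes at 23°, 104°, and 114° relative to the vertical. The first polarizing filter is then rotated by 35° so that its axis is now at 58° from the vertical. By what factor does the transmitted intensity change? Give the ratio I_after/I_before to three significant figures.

Before rotation:
Unpolarized light through the first polarizer → I₁ = ½ I₀, now polarized at 23°.
I₂ = I₁ cos²(104° − 23°) = 0.5 I₀ · cos²(81°) = 0.01224 I₀.
I₃ = I₂ cos²(114° − 104°) = 0.01224 I₀ · cos²(10°) = 0.01187 I₀.
After rotation:
Unpolarized light through the first polarizer → I₁ = ½ I₀, now polarized at 58°.
I₂ = I₁ cos²(104° − 58°) = 0.5 I₀ · cos²(46°) = 0.2413 I₀.
I₃ = I₂ cos²(114° − 104°) = 0.2413 I₀ · cos²(10°) = 0.234 I₀.
Ratio = 0.234 / 0.01187 = 19.72.

I_new/I_old ≈ 19.7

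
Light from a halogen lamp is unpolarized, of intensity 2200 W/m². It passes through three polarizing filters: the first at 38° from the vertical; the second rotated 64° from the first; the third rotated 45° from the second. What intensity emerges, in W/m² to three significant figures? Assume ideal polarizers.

I ≈ 106 W/m²

Unpolarized light through the first polarizer → I₁ = 2200 W/m²/2 = 1100 W/m², polarized at 38°.
I₂ = I₁ · cos²(64°) = 1100 · 0.1922 = 211.4 W/m².
I₃ = I₂ · cos²(45°) = 211.4 · 0.5 = 105.7 W/m².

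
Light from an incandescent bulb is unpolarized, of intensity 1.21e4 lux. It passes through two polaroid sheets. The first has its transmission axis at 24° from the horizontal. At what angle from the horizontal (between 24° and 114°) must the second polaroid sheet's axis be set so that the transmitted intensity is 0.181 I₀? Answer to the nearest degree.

Unpolarized light through the first polarizer → I₁ = ½ I₀, now polarized at 24°.
Need I₂/I₀ = 0.181, so cos²(θ − 24°) = 0.181 / 0.5 = 0.362.
θ − 24° = arccos(√0.362) = 53.0°, giving θ ≈ 24 + 53.0 = 77.0°.

θ ≈ 77°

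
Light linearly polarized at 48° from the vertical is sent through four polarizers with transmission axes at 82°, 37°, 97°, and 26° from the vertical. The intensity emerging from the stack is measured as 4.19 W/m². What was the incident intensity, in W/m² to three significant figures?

I₀ ≈ 460 W/m²

I₁ = I₀ cos²(82° − 48°) = I₀ cos²(34°) = 0.6873 I₀.
I₂ = I₁ cos²(37° − 82°) = 0.6873 I₀ · cos²(45°) = 0.3437 I₀.
I₃ = I₂ cos²(97° − 37°) = 0.3437 I₀ · cos²(60°) = 0.08591 I₀.
I₄ = I₃ cos²(26° − 97°) = 0.08591 I₀ · cos²(71°) = 0.009106 I₀.
So 4.19 W/m² = 0.009106 I₀, giving I₀ = 4.19/0.009106 = 460.1 W/m².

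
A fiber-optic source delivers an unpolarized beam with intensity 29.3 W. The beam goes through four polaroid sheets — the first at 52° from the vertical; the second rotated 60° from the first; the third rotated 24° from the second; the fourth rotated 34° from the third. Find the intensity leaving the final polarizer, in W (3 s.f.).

Unpolarized light through the first polarizer → I₁ = 29.3 W/2 = 14.65 W, polarized at 52°.
I₂ = I₁ · cos²(60°) = 14.65 · 0.25 = 3.663 W.
I₃ = I₂ · cos²(24°) = 3.663 · 0.8346 = 3.057 W.
I₄ = I₃ · cos²(34°) = 3.057 · 0.6873 = 2.101 W.

I ≈ 2.10 W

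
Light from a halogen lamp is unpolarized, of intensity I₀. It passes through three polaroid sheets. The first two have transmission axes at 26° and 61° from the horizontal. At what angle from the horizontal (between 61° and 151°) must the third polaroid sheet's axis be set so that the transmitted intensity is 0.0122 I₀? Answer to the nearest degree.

θ ≈ 140°

Unpolarized light through the first polarizer → I₁ = ½ I₀, now polarized at 26°.
I₂ = I₁ cos²(61° − 26°) = 0.5 I₀ · cos²(35°) = 0.3355 I₀.
Need I₃/I₀ = 0.0122, so cos²(θ − 61°) = 0.0122 / 0.3355 = 0.03636.
θ − 61° = arccos(√0.03636) = 79.0°, giving θ ≈ 61 + 79.0 = 140.0°.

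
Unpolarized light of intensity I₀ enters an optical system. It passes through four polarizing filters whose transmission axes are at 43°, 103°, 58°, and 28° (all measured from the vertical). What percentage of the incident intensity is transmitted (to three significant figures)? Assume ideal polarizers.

Unpolarized light through the first polarizer → I₁ = ½ I₀, now polarized at 43°.
I₂ = I₁ cos²(103° − 43°) = 0.5 I₀ · cos²(60°) = 0.125 I₀.
I₃ = I₂ cos²(58° − 103°) = 0.125 I₀ · cos²(45°) = 0.0625 I₀.
I₄ = I₃ cos²(28° − 58°) = 0.0625 I₀ · cos²(30°) = 0.04688 I₀.
That is 4.688% of the incident intensity.

≈ 4.69%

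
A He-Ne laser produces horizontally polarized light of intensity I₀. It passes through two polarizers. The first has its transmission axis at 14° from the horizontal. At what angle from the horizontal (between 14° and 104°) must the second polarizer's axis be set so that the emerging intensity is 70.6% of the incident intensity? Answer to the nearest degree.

θ ≈ 44°

By Malus's law, I₁ = I₀ cos²(14° − 0°) = I₀ cos²(14°) = 0.9415 I₀.
Need I₂/I₀ = 0.706, so cos²(θ − 14°) = 0.706 / 0.9415 = 0.7499.
θ − 14° = arccos(√0.7499) = 30.0°, giving θ ≈ 14 + 30.0 = 44.0°.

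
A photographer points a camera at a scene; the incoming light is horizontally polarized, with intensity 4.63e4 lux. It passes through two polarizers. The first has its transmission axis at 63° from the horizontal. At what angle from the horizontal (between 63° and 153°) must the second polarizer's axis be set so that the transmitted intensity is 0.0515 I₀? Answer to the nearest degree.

I₁ = I₀ cos²(63° − 0°) = I₀ cos²(63°) = 0.2061 I₀.
Need I₂/I₀ = 0.0515, so cos²(θ − 63°) = 0.0515 / 0.2061 = 0.2499.
θ − 63° = arccos(√0.2499) = 60.0°, giving θ ≈ 63 + 60.0 = 123.0°.

θ ≈ 123°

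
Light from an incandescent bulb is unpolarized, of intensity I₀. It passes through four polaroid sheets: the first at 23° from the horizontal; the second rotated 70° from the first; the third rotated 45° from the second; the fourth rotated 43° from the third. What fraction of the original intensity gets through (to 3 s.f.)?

≈ 0.0156 I₀

Unpolarized light through the first polarizer → I₁ = ½ I₀, now polarized at 23°.
I₂ = I₁ cos²(70°) = 0.5 · 0.117 I₀ = 0.05849 I₀.
I₃ = I₂ cos²(45°) = 0.05849 · 0.5 I₀ = 0.02924 I₀.
I₄ = I₃ cos²(43°) = 0.02924 · 0.5349 I₀ = 0.01564 I₀.
Transmitted fraction = 0.01564.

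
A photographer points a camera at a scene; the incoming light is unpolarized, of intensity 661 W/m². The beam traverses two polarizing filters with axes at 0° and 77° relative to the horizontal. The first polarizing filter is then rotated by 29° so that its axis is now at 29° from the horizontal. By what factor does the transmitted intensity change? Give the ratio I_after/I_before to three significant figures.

Before rotation:
Unpolarized light through the first polarizer → I₁ = ½ I₀, now polarized at 0°.
I₂ = I₁ cos²(77° − 0°) = 0.5 I₀ · cos²(77°) = 0.0253 I₀.
After rotation:
Unpolarized light through the first polarizer → I₁ = ½ I₀, now polarized at 29°.
I₂ = I₁ cos²(77° − 29°) = 0.5 I₀ · cos²(48°) = 0.2239 I₀.
Ratio = 0.2239 / 0.0253 = 8.848.

I_new/I_old ≈ 8.85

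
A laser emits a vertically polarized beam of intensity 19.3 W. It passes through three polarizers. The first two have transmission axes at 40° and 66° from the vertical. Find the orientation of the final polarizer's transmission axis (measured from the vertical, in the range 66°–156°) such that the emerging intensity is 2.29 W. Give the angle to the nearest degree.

θ ≈ 126°

By Malus's law, I₁ = I₀ cos²(40° − 0°) = I₀ cos²(40°) = 0.5868 I₀.
I₂ = I₁ cos²(66° − 40°) = 0.5868 I₀ · cos²(26°) = 0.4741 I₀.
Target fraction: 2.29 / 19.3 W = 0.1187 of I₀.
Need I₃/I₀ = 0.1187, so cos²(θ − 66°) = 0.1187 / 0.4741 = 0.2503.
θ − 66° = arccos(√0.2503) = 60.0°, giving θ ≈ 66 + 60.0 = 126.0°.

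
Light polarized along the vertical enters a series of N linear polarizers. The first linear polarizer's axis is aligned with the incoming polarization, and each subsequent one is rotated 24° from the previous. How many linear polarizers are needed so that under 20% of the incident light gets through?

First polarizer is aligned with the polarization: full transmission.
Each further stage multiplies by cos²(24°) = 0.8346.
After N polarizers: T = 0.8346^(N−1). Require T < 0.20 ⇒ N−1 > ln(0.20)/ln(0.8346) = 8.90, so N−1 ≥ 9 and N = 10.
Check: N=10 gives T = 0.1964 < 0.20; N=9 gives T = 0.2353.

N = 10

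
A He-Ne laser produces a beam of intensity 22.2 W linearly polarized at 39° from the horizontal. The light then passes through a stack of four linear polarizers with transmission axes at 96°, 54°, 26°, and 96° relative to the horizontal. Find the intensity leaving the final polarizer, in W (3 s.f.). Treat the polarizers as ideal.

I ≈ 0.332 W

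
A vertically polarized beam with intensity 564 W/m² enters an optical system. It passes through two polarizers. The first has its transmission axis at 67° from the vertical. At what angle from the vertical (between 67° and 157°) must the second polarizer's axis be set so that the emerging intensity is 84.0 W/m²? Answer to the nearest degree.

By Malus's law, I₁ = I₀ cos²(67° − 0°) = I₀ cos²(67°) = 0.1527 I₀.
Target fraction: 84.0 / 564 W/m² = 0.1489 of I₀.
Need I₂/I₀ = 0.1489, so cos²(θ − 67°) = 0.1489 / 0.1527 = 0.9755.
θ − 67° = arccos(√0.9755) = 9.0°, giving θ ≈ 67 + 9.0 = 76.0°.

θ ≈ 76°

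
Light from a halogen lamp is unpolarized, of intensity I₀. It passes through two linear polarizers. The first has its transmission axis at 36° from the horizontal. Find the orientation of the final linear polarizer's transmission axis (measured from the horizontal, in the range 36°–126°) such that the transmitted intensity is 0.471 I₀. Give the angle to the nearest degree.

θ ≈ 50°

Unpolarized light through the first polarizer → I₁ = ½ I₀, now polarized at 36°.
Need I₂/I₀ = 0.471, so cos²(θ − 36°) = 0.471 / 0.5 = 0.942.
θ − 36° = arccos(√0.942) = 13.9°, giving θ ≈ 36 + 13.9 = 49.9°.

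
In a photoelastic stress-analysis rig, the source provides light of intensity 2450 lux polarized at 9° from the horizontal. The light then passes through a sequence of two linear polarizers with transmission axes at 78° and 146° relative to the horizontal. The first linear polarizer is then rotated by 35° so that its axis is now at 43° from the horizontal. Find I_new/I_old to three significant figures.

Before rotation:
I₁ = I₀ cos²(78° − 9°) = I₀ cos²(69°) = 0.1284 I₀.
I₂ = I₁ cos²(146° − 78°) = 0.1284 I₀ · cos²(68°) = 0.01802 I₀.
After rotation:
I₁ = I₀ cos²(43° − 9°) = I₀ cos²(34°) = 0.6873 I₀.
Angle between axes 1 and 2: 77°. I₂ = 0.6873 I₀ · cos²(77°) = 0.03478 I₀.
Ratio = 0.03478 / 0.01802 = 1.93.

I_new/I_old ≈ 1.93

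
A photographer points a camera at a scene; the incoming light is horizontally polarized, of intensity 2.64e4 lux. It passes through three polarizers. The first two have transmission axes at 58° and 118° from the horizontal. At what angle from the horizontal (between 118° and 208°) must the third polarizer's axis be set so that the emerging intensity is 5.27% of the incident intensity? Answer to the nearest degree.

By Malus's law, I₁ = I₀ cos²(58° − 0°) = I₀ cos²(58°) = 0.2808 I₀.
I₂ = I₁ cos²(118° − 58°) = 0.2808 I₀ · cos²(60°) = 0.0702 I₀.
Need I₃/I₀ = 0.0527, so cos²(θ − 118°) = 0.0527 / 0.0702 = 0.7507.
θ − 118° = arccos(√0.7507) = 30.0°, giving θ ≈ 118 + 30.0 = 148.0°.

θ ≈ 148°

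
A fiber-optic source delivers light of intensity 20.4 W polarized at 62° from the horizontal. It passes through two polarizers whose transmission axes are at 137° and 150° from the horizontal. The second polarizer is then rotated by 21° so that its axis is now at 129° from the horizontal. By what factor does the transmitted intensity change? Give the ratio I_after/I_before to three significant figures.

I_new/I_old ≈ 1.03

Before rotation:
By Malus's law, I₁ = I₀ cos²(137° − 62°) = I₀ cos²(75°) = 0.06699 I₀.
I₂ = I₁ cos²(150° − 137°) = 0.06699 I₀ · cos²(13°) = 0.0636 I₀.
After rotation:
I₁ = I₀ cos²(137° − 62°) = I₀ cos²(75°) = 0.06699 I₀.
I₂ = I₁ cos²(129° − 137°) = 0.06699 I₀ · cos²(8°) = 0.06569 I₀.
Ratio = 0.06569 / 0.0636 = 1.033.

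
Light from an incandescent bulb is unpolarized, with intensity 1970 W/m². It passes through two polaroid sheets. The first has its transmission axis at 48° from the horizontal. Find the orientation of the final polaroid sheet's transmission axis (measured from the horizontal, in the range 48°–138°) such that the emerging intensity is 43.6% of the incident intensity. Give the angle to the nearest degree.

θ ≈ 69°

Unpolarized light through the first polarizer → I₁ = ½ I₀, now polarized at 48°.
Need I₂/I₀ = 0.436, so cos²(θ − 48°) = 0.436 / 0.5 = 0.872.
θ − 48° = arccos(√0.872) = 21.0°, giving θ ≈ 48 + 21.0 = 69.0°.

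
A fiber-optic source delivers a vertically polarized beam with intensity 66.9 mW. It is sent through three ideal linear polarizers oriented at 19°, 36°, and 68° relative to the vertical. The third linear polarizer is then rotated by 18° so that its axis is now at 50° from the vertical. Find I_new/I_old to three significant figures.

I_new/I_old ≈ 1.31

Before rotation:
I₁ = I₀ cos²(19° − 0°) = I₀ cos²(19°) = 0.894 I₀.
I₂ = I₁ cos²(36° − 19°) = 0.894 I₀ · cos²(17°) = 0.8176 I₀.
I₃ = I₂ cos²(68° − 36°) = 0.8176 I₀ · cos²(32°) = 0.588 I₀.
After rotation:
I₁ = I₀ cos²(19° − 0°) = I₀ cos²(19°) = 0.894 I₀.
I₂ = I₁ cos²(36° − 19°) = 0.894 I₀ · cos²(17°) = 0.8176 I₀.
I₃ = I₂ cos²(50° − 36°) = 0.8176 I₀ · cos²(14°) = 0.7697 I₀.
Ratio = 0.7697 / 0.588 = 1.309.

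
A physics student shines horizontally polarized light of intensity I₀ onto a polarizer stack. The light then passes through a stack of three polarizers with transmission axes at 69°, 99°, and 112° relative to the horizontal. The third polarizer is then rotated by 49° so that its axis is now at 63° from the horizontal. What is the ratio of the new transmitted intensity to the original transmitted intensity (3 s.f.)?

I_new/I_old ≈ 0.689

Before rotation:
I₁ = I₀ cos²(69° − 0°) = I₀ cos²(69°) = 0.1284 I₀.
I₂ = I₁ cos²(99° − 69°) = 0.1284 I₀ · cos²(30°) = 0.09632 I₀.
I₃ = I₂ cos²(112° − 99°) = 0.09632 I₀ · cos²(13°) = 0.09145 I₀.
After rotation:
I₁ = I₀ cos²(69° − 0°) = I₀ cos²(69°) = 0.1284 I₀.
I₂ = I₁ cos²(99° − 69°) = 0.1284 I₀ · cos²(30°) = 0.09632 I₀.
I₃ = I₂ cos²(63° − 99°) = 0.09632 I₀ · cos²(36°) = 0.06304 I₀.
Ratio = 0.06304 / 0.09145 = 0.6894.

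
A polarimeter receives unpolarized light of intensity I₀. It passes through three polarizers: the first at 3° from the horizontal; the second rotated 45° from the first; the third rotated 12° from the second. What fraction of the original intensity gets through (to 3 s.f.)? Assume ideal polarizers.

≈ 0.239 I₀

Unpolarized light through the first polarizer → I₁ = ½ I₀, now polarized at 3°.
I₂ = I₁ cos²(45°) = 0.5 · 0.5 I₀ = 0.25 I₀.
I₃ = I₂ cos²(12°) = 0.25 · 0.9568 I₀ = 0.2392 I₀.
Transmitted fraction = 0.2392.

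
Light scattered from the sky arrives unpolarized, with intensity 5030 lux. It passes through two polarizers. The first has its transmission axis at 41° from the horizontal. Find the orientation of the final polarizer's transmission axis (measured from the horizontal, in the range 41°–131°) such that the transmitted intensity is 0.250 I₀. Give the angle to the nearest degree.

θ ≈ 86°

Unpolarized light through the first polarizer → I₁ = ½ I₀, now polarized at 41°.
Need I₂/I₀ = 0.25, so cos²(θ − 41°) = 0.25 / 0.5 = 0.5.
θ − 41° = arccos(√0.5) = 45.0°, giving θ ≈ 41 + 45.0 = 86.0°.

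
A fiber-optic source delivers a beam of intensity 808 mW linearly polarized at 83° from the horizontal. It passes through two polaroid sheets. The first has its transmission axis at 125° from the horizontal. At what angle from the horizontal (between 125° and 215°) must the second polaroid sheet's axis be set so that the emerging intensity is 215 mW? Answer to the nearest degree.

θ ≈ 171°

By Malus's law, I₁ = I₀ cos²(125° − 83°) = I₀ cos²(42°) = 0.5523 I₀.
Target fraction: 215 / 808 mW = 0.2661 of I₀.
Need I₂/I₀ = 0.2661, so cos²(θ − 125°) = 0.2661 / 0.5523 = 0.4818.
θ − 125° = arccos(√0.4818) = 46.0°, giving θ ≈ 125 + 46.0 = 171.0°.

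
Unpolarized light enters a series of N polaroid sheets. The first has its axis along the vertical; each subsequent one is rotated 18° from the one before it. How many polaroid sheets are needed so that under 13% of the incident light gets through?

First polarizer halves the unpolarized light: factor 1/2.
Each further stage multiplies by cos²(18°) = 0.9045.
After N polarizers: T = 0.5·0.9045^(N−1). Require T < 0.13 ⇒ N−1 > ln(0.13/0.5)/ln(0.9045) = 13.42, so N−1 ≥ 14 and N = 15.
Check: N=15 gives T = 0.1227 < 0.13; N=14 gives T = 0.1356.

N = 15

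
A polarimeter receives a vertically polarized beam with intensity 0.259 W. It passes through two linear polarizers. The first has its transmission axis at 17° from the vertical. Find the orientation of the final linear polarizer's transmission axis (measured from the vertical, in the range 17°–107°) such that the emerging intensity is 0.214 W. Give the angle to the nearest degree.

I₁ = I₀ cos²(17° − 0°) = I₀ cos²(17°) = 0.9145 I₀.
Target fraction: 0.214 / 0.259 W = 0.8263 of I₀.
Need I₂/I₀ = 0.8263, so cos²(θ − 17°) = 0.8263 / 0.9145 = 0.9035.
θ − 17° = arccos(√0.9035) = 18.1°, giving θ ≈ 17 + 18.1 = 35.1°.

θ ≈ 35°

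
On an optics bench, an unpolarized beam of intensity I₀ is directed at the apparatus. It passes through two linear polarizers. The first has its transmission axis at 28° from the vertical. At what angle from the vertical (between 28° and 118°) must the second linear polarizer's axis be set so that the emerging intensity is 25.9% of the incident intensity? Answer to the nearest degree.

Unpolarized light through the first polarizer → I₁ = ½ I₀, now polarized at 28°.
Need I₂/I₀ = 0.259, so cos²(θ − 28°) = 0.259 / 0.5 = 0.518.
θ − 28° = arccos(√0.518) = 44.0°, giving θ ≈ 28 + 44.0 = 72.0°.

θ ≈ 72°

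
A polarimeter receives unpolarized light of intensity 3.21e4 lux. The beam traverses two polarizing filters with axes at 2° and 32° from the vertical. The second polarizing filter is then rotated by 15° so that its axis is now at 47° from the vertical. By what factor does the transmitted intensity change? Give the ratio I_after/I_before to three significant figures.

Before rotation:
Unpolarized light through the first polarizer → I₁ = ½ I₀, now polarized at 2°.
I₂ = I₁ cos²(32° − 2°) = 0.5 I₀ · cos²(30°) = 0.375 I₀.
After rotation:
Unpolarized light through the first polarizer → I₁ = ½ I₀, now polarized at 2°.
I₂ = I₁ cos²(47° − 2°) = 0.5 I₀ · cos²(45°) = 0.25 I₀.
Ratio = 0.25 / 0.375 = 0.6667.

I_new/I_old ≈ 0.667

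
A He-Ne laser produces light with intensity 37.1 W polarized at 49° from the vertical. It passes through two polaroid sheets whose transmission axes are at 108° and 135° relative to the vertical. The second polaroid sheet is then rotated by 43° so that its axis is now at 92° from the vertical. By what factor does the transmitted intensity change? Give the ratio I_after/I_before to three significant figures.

I_new/I_old ≈ 1.16

Before rotation:
I₁ = I₀ cos²(108° − 49°) = I₀ cos²(59°) = 0.2653 I₀.
I₂ = I₁ cos²(135° − 108°) = 0.2653 I₀ · cos²(27°) = 0.2106 I₀.
After rotation:
I₁ = I₀ cos²(108° − 49°) = I₀ cos²(59°) = 0.2653 I₀.
I₂ = I₁ cos²(92° − 108°) = 0.2653 I₀ · cos²(16°) = 0.2451 I₀.
Ratio = 0.2451 / 0.2106 = 1.164.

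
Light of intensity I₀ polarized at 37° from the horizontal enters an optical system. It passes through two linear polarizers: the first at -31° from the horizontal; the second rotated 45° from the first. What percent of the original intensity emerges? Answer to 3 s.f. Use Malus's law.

By Malus's law, I₁ = I₀ cos²(-31° − 37°) = I₀ cos²(68°) = 0.1403 I₀.
I₂ = I₁ cos²(45°) = 0.1403 · 0.5 I₀ = 0.07017 I₀.
That is 7.017% of the incident intensity.

≈ 7.02%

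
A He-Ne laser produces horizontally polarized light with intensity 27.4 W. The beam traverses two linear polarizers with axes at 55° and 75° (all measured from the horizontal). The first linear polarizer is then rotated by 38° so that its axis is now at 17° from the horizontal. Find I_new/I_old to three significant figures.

I_new/I_old ≈ 0.884

Before rotation:
I₁ = I₀ cos²(55° − 0°) = I₀ cos²(55°) = 0.329 I₀.
I₂ = I₁ cos²(75° − 55°) = 0.329 I₀ · cos²(20°) = 0.2905 I₀.
After rotation:
I₁ = I₀ cos²(17° − 0°) = I₀ cos²(17°) = 0.9145 I₀.
I₂ = I₁ cos²(75° − 17°) = 0.9145 I₀ · cos²(58°) = 0.2568 I₀.
Ratio = 0.2568 / 0.2905 = 0.884.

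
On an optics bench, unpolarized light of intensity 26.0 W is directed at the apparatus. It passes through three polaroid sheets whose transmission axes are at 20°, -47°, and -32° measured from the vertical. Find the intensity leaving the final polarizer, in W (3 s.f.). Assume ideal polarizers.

I ≈ 1.85 W

Unpolarized light through the first polarizer → I₁ = 26.0 W/2 = 13 W, polarized at 20°.
I₂ = I₁ · cos²(67°) = 13 · 0.1527 = 1.985 W.
I₃ = I₂ · cos²(15°) = 1.985 · 0.933 = 1.852 W.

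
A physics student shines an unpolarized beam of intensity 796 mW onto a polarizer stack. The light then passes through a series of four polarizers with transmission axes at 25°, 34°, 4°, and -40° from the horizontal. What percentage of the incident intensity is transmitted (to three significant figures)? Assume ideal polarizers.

≈ 18.9%

Unpolarized light through the first polarizer → I₁ = 796 mW/2 = 398 mW, polarized at 25°.
I₂ = I₁ · cos²(9°) = 398 · 0.9755 = 388.3 mW.
I₃ = I₂ · cos²(30°) = 388.3 · 0.75 = 291.2 mW.
I₄ = I₃ · cos²(44°) = 291.2 · 0.5174 = 150.7 mW.
That is 18.93% of the incident intensity.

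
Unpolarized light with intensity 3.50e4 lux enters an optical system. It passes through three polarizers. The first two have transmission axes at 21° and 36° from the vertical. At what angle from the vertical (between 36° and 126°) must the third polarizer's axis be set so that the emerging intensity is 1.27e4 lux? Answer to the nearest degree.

Unpolarized light through the first polarizer → I₁ = ½ I₀, now polarized at 21°.
I₂ = I₁ cos²(36° − 21°) = 0.5 I₀ · cos²(15°) = 0.4665 I₀.
Target fraction: 1.27e4 / 3.50e4 lux = 0.3629 of I₀.
Need I₃/I₀ = 0.3629, so cos²(θ − 36°) = 0.3629 / 0.4665 = 0.7778.
θ − 36° = arccos(√0.7778) = 28.1°, giving θ ≈ 36 + 28.1 = 64.1°.

θ ≈ 64°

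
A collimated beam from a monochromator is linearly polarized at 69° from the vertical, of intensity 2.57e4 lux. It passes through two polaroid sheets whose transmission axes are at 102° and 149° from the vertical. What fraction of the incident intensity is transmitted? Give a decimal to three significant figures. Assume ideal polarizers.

I/I₀ ≈ 0.327

I₁ = 2.57e4 lux · cos²(33°) = 1.808e+04 lux.
I₂ = I₁ · cos²(47°) = 1.808e+04 · 0.4651 = 8408 lux.
Transmitted fraction = 0.3272.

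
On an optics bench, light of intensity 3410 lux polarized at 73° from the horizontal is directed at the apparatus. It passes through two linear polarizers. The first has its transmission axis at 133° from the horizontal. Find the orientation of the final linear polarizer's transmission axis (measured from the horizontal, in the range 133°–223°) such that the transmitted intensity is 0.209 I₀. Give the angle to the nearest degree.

I₁ = I₀ cos²(133° − 73°) = I₀ cos²(60°) = 0.25 I₀.
Need I₂/I₀ = 0.209, so cos²(θ − 133°) = 0.209 / 0.25 = 0.836.
θ − 133° = arccos(√0.836) = 23.9°, giving θ ≈ 133 + 23.9 = 156.9°.

θ ≈ 157°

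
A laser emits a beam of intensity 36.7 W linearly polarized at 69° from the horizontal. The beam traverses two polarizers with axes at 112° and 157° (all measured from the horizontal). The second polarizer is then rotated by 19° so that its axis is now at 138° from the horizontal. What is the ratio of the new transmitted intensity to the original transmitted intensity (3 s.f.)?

I_new/I_old ≈ 1.62

Before rotation:
I₁ = I₀ cos²(112° − 69°) = I₀ cos²(43°) = 0.5349 I₀.
I₂ = I₁ cos²(157° − 112°) = 0.5349 I₀ · cos²(45°) = 0.2674 I₀.
After rotation:
I₁ = I₀ cos²(112° − 69°) = I₀ cos²(43°) = 0.5349 I₀.
I₂ = I₁ cos²(138° − 112°) = 0.5349 I₀ · cos²(26°) = 0.4321 I₀.
Ratio = 0.4321 / 0.2674 = 1.616.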